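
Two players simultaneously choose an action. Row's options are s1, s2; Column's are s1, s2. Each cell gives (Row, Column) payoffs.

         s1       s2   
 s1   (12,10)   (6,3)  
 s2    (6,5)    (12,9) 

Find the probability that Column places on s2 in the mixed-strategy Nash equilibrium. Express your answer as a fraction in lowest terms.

1/2

Column's mix q on s1 must make Row indifferent between s1 and s2.
Row's payoff from s1: 12q + 6(1−q). From s2: 6q + 12(1−q).
Set equal: 6q = 6(1−q) → q = 6/12 = 1/2.
Probability on s2 is 1 − 1/2 = 1/2.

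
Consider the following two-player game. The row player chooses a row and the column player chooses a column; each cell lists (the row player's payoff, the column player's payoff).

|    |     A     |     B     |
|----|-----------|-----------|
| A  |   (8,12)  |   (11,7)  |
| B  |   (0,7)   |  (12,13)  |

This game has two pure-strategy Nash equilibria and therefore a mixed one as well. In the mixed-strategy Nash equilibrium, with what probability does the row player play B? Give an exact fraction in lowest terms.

The row player's mix p on A must make the column player indifferent between A and B.
The column player's payoff from A: 12p + 7(1−p). From B: 7p + 13(1−p).
Set equal: 5p = 6(1−p) → p = 6/11.
Probability on B is 1 − 6/11 = 5/11.

5/11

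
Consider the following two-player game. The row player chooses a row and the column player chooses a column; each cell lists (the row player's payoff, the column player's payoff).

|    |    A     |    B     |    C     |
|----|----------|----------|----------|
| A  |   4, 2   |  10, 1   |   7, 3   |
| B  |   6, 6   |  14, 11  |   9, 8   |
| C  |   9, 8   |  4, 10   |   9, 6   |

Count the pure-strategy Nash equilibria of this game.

Both B: the row player gets 14 (best alternative 10); the column player gets 11 (best alternative 8). Neither deviates — NE.
Both C is not a NE: the column player would switch to B (10 > 6).
No other cell survives both best-response checks, so there is 1 pure NE.

1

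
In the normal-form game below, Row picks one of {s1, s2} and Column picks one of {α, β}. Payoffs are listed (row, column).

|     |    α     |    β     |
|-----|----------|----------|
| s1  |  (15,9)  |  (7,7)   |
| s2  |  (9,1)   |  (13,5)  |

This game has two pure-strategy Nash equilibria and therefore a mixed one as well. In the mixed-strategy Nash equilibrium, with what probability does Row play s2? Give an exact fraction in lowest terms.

Row's mix p on s1 must make Column indifferent between α and β.
Column's payoff from α: 9p + 1(1−p). From β: 7p + 5(1−p).
Set equal: 2p = 4(1−p) → p = 4/6 = 2/3.
Probability on s2 is 1 − 2/3 = 1/3.

1/3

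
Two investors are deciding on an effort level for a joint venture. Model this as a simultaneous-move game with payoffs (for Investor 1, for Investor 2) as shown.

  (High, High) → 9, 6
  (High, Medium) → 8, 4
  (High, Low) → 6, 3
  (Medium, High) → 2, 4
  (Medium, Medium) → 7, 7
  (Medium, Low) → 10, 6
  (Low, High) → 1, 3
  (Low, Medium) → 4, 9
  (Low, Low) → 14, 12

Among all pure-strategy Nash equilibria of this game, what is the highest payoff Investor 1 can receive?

Both High is a pure NE (Investor 1: 9 ≥ 2; Investor 2: 6 ≥ 4). Investor 1 gets 9.
Both Low is a pure NE (Investor 1: 14 ≥ 10; Investor 2: 12 ≥ 9). Investor 1 gets 14.
Every other cell has a profitable deviation for at least one player. Highest of {9, 14} is 14.

14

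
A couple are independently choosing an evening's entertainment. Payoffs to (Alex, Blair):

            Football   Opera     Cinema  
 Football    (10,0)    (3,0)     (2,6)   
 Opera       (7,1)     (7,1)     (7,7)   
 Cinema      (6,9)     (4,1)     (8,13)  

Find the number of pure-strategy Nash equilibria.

1

Both Cinema: Alex gets 8 (best alternative 7); Blair gets 13 (best alternative 9). Neither deviates — NE.
Both Football is not a NE: Blair would switch to Cinema (6 > 0).
No other cell survives both best-response checks, so there is 1 pure NE.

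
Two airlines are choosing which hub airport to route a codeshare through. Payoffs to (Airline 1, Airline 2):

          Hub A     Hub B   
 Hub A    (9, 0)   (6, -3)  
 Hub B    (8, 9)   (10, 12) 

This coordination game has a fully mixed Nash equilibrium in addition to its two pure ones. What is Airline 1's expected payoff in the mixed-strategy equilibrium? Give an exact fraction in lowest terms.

42/5

Airline 2 mixes with probability q on Hub A, chosen so Airline 1 is indifferent: 9q + 6(1−q) = 8q + 10(1−q) gives q = 4/5.
Airline 1's expected payoff (from either row, since indifferent) is 9·4/5 + 6·1/5 = 42/5.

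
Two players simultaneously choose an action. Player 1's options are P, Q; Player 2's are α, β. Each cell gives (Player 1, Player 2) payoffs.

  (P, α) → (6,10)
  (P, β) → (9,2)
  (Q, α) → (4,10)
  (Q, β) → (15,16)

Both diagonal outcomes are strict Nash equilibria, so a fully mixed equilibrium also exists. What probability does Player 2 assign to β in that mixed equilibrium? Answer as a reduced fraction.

1/4

Player 2's mix q on α must make Player 1 indifferent between P and Q.
Player 1's payoff from P: 6q + 9(1−q). From Q: 4q + 15(1−q).
Set equal: 2q = 6(1−q) → q = 6/8 = 3/4.
Probability on β is 1 − 3/4 = 1/4.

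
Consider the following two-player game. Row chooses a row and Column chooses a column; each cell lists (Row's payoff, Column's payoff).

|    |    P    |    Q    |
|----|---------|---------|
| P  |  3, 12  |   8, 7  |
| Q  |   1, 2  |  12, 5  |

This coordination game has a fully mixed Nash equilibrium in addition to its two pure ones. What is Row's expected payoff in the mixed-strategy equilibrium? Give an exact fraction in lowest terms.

Column mixes with probability q on P, chosen so Row is indifferent: 3q + 8(1−q) = 1q + 12(1−q) gives q = 2/3.
Row's expected payoff (from either row, since indifferent) is 3·2/3 + 8·1/3 = 14/3.

14/3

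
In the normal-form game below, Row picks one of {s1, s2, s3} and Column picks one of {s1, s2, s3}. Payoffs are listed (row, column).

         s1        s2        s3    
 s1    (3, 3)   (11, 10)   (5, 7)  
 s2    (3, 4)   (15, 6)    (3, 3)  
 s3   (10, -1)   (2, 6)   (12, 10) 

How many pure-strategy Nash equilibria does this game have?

Both s2: Row gets 15 (best alternative 11); Column gets 6 (best alternative 4). Neither deviates — NE.
Both s3: Row gets 12 (best alternative 5); Column gets 10 (best alternative 6). Neither deviates — NE.
Both s1 is not a NE: Row would switch to s3 (10 > 3).
No other cell survives both best-response checks, so there are 2 pure NE.

2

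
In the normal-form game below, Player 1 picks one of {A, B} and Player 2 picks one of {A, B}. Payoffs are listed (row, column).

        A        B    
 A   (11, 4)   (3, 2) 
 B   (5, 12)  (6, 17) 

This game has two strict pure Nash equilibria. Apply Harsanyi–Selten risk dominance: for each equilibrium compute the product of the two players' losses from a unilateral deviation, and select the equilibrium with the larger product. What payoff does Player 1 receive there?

At both A: Player 1 loses 11 − 5 = 6 by deviating; Player 2 loses 4 − 2 = 2. Product = 6·2 = 12.
At both B: Player 1 loses 6 − 3 = 3 by deviating; Player 2 loses 17 − 12 = 5. Product = 3·5 = 15.
15 > 12, so both B is risk-dominant. Player 1's payoff there is 6.

6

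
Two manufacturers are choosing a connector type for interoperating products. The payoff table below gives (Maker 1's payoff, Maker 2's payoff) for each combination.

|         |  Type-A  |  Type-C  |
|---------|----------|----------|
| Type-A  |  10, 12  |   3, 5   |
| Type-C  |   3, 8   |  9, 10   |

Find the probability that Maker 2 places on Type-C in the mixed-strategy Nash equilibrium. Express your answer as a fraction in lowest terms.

Maker 2's mix q on Type-A must make Maker 1 indifferent between Type-A and Type-C.
Maker 1's payoff from Type-A: 10q + 3(1−q). From Type-C: 3q + 9(1−q).
Set equal: 7q = 6(1−q) → q = 6/13.
Probability on Type-C is 1 − 6/13 = 7/13.

7/13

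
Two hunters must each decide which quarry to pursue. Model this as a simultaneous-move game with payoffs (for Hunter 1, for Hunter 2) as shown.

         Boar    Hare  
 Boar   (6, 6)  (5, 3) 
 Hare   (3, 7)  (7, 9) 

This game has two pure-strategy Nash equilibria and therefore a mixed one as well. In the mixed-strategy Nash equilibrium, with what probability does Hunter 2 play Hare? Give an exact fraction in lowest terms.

3/5

Hunter 2's mix q on Boar must make Hunter 1 indifferent between Boar and Hare.
Hunter 1's payoff from Boar: 6q + 5(1−q). From Hare: 3q + 7(1−q).
Set equal: 3q = 2(1−q) → q = 2/5.
Probability on Hare is 1 − 2/5 = 3/5.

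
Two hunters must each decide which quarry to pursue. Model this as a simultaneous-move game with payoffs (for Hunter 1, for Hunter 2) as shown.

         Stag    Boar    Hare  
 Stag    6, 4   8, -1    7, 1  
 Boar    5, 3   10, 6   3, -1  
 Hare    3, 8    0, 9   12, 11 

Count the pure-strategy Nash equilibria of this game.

Both Stag: Hunter 1 gets 6 (best alternative 5); Hunter 2 gets 4 (best alternative 1). Neither deviates — NE.
Both Boar: Hunter 1 gets 10 (best alternative 8); Hunter 2 gets 6 (best alternative 3). Neither deviates — NE.
Both Hare: Hunter 1 gets 12 (best alternative 7); Hunter 2 gets 11 (best alternative 9). Neither deviates — NE.
(Hare, Stag) is not a NE: Hunter 1 would switch to Stag (6 > 3).
No other cell survives both best-response checks, so there are 3 pure NE.

3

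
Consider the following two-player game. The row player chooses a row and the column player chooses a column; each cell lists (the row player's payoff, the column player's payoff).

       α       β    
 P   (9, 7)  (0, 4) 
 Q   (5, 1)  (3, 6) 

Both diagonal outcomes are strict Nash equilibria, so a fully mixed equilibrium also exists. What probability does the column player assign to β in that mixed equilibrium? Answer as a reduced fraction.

4/7

The column player's mix q on α must make the row player indifferent between P and Q.
The row player's payoff from P: 9q + 0(1−q). From Q: 5q + 3(1−q).
Set equal: 4q = 3(1−q) → q = 3/7.
Probability on β is 1 − 3/7 = 4/7.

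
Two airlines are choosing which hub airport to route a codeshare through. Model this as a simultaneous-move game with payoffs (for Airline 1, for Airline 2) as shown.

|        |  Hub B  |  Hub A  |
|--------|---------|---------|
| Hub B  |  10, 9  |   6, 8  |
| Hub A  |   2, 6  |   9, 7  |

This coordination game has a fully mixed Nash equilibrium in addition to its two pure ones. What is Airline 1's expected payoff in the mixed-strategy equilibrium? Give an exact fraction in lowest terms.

78/11

Airline 2 mixes with probability q on Hub B, chosen so Airline 1 is indifferent: 10q + 6(1−q) = 2q + 9(1−q) gives q = 3/11.
Airline 1's expected payoff (from either row, since indifferent) is 10·3/11 + 6·8/11 = 78/11.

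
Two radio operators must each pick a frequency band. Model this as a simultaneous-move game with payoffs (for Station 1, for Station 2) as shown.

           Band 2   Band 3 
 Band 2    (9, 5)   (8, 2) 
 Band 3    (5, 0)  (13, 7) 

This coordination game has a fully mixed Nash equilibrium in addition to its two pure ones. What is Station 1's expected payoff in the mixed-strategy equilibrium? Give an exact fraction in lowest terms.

Station 2 mixes with probability q on Band 2, chosen so Station 1 is indifferent: 9q + 8(1−q) = 5q + 13(1−q) gives q = 5/9.
Station 1's expected payoff (from either row, since indifferent) is 9·5/9 + 8·4/9 = 77/9.

77/9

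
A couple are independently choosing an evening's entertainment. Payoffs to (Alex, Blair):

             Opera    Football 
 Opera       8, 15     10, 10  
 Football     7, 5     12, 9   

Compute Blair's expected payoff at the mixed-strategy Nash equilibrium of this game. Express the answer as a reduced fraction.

Alex mixes with probability p on Opera, chosen so Blair is indifferent: 15p + 5(1−p) = 10p + 9(1−p) gives p = 4/9.
Blair's expected payoff is 15·4/9 + 5·5/9 = 85/9.

85/9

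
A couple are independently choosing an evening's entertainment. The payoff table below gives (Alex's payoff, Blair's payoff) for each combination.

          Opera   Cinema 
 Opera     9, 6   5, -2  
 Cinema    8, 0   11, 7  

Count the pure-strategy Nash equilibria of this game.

Both Opera: Alex gets 9 (best alternative 8); Blair gets 6 (best alternative -2). Neither deviates — NE.
Both Cinema: Alex gets 11 (best alternative 5); Blair gets 7 (best alternative 0). Neither deviates — NE.
(Opera, Cinema) is not a NE: Alex would switch to Cinema (11 > 5).
No other cell survives both best-response checks, so there are 2 pure NE.

2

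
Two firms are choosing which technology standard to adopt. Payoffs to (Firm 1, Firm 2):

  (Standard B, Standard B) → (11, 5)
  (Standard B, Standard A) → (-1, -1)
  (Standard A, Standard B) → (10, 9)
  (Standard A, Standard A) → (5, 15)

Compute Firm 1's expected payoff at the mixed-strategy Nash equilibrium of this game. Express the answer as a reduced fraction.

65/7

Firm 2 mixes with probability q on Standard B, chosen so Firm 1 is indifferent: 11q + (-1)(1−q) = 10q + 5(1−q) gives q = 6/7.
Firm 1's expected payoff (from either row, since indifferent) is 11·6/7 + (-1)·1/7 = 65/7.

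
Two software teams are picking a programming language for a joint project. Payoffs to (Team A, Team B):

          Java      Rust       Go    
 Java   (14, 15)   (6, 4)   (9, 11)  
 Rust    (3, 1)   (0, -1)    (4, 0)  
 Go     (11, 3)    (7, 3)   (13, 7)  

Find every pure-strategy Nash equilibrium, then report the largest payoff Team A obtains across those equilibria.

Both Java is a pure NE (Team A: 14 ≥ 11; Team B: 15 ≥ 11). Team A gets 14.
Both Go is a pure NE (Team A: 13 ≥ 9; Team B: 7 ≥ 3). Team A gets 13.
Every other cell has a profitable deviation for at least one player. Highest of {14, 13} is 14.

14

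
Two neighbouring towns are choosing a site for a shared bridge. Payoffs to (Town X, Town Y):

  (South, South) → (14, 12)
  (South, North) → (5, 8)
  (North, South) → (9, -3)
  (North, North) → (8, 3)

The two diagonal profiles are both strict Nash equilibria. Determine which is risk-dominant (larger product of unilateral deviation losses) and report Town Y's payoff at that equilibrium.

At both South: Town X loses 14 − 9 = 5 by deviating; Town Y loses 12 − 8 = 4. Product = 5·4 = 20.
At both North: Town X loses 8 − 5 = 3 by deviating; Town Y loses 3 − (-3) = 6. Product = 3·6 = 18.
20 > 18, so both South is risk-dominant. Town Y's payoff there is 12.

12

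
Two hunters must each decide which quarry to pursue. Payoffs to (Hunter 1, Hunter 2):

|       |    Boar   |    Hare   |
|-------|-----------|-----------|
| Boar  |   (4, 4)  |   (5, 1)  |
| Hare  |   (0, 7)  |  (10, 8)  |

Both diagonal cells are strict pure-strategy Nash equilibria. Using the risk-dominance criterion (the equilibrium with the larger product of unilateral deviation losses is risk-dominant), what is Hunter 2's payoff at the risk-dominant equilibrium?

4

At both Boar: Hunter 1 loses 4 − 0 = 4 by deviating; Hunter 2 loses 4 − 1 = 3. Product = 4·3 = 12.
At both Hare: Hunter 1 loses 10 − 5 = 5 by deviating; Hunter 2 loses 8 − 7 = 1. Product = 5·1 = 5.
12 > 5, so both Boar is risk-dominant. Hunter 2's payoff there is 4.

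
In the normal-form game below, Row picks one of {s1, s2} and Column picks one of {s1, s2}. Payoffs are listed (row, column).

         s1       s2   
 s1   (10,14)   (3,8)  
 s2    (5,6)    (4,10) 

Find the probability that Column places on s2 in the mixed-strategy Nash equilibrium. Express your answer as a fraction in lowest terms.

5/6

Column's mix q on s1 must make Row indifferent between s1 and s2.
Row's payoff from s1: 10q + 3(1−q). From s2: 5q + 4(1−q).
Set equal: 5q = 1(1−q) → q = 1/6.
Probability on s2 is 1 − 1/6 = 5/6.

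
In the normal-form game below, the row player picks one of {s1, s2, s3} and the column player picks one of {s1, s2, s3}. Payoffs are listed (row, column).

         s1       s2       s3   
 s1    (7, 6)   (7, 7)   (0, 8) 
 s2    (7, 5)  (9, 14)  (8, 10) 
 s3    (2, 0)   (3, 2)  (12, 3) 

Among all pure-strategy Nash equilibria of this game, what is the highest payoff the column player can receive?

14

Both s2 is a pure NE (the row player: 9 ≥ 7; the column player: 14 ≥ 10). The column player gets 14.
Both s3 is a pure NE (the row player: 12 ≥ 8; the column player: 3 ≥ 2). The column player gets 3.
Every other cell has a profitable deviation for at least one player. Highest of {14, 3} is 14.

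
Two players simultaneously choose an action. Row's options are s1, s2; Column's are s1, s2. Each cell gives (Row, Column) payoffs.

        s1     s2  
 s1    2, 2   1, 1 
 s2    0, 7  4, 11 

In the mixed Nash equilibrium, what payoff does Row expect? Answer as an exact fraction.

Column mixes with probability q on s1, chosen so Row is indifferent: 2q + 1(1−q) = 0q + 4(1−q) gives q = 3/5.
Row's expected payoff (from either row, since indifferent) is 2·3/5 + 1·2/5 = 8/5.

8/5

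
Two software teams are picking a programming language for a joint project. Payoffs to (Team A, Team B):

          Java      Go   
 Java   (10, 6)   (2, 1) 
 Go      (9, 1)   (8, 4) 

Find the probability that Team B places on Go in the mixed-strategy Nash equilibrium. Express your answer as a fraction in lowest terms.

1/7

Team B's mix q on Java must make Team A indifferent between Java and Go.
Team A's payoff from Java: 10q + 2(1−q). From Go: 9q + 8(1−q).
Set equal: 1q = 6(1−q) → q = 6/7.
Probability on Go is 1 − 6/7 = 1/7.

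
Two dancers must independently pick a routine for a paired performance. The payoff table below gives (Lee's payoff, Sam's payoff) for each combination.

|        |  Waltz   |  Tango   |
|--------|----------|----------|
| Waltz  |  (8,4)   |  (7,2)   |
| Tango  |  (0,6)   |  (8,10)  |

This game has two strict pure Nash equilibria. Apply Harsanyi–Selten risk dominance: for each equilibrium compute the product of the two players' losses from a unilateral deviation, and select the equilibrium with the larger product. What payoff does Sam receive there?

4

At both Waltz: Lee loses 8 − 0 = 8 by deviating; Sam loses 4 − 2 = 2. Product = 8·2 = 16.
At both Tango: Lee loses 8 − 7 = 1 by deviating; Sam loses 10 − 6 = 4. Product = 1·4 = 4.
16 > 4, so both Waltz is risk-dominant. Sam's payoff there is 4.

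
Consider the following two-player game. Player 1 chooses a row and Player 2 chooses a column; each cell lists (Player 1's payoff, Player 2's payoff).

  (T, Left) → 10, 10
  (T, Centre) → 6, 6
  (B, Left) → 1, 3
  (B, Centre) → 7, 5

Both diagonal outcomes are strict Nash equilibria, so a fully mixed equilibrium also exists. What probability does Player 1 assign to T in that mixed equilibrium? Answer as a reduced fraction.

1/3

Player 1's mix p on T must make Player 2 indifferent between Left and Centre.
Player 2's payoff from Left: 10p + 3(1−p). From Centre: 6p + 5(1−p).
Set equal: 4p = 2(1−p) → p = 2/6 = 1/3.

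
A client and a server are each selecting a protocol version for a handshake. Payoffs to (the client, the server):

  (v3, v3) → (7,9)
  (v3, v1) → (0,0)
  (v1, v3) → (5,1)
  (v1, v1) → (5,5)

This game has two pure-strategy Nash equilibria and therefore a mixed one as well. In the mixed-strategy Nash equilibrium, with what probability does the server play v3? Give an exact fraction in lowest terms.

5/7

The server's mix q on v3 must make the client indifferent between v3 and v1.
The client's payoff from v3: 7q + 0(1−q). From v1: 5q + 5(1−q).
Set equal: 2q = 5(1−q) → q = 5/7.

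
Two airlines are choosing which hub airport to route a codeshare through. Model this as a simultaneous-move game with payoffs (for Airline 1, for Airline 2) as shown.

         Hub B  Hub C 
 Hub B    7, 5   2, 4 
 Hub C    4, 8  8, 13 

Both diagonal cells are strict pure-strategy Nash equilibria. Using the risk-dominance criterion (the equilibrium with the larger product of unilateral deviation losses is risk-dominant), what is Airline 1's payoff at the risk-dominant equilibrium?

8

At both Hub B: Airline 1 loses 7 − 4 = 3 by deviating; Airline 2 loses 5 − 4 = 1. Product = 3·1 = 3.
At both Hub C: Airline 1 loses 8 − 2 = 6 by deviating; Airline 2 loses 13 − 8 = 5. Product = 6·5 = 30.
30 > 3, so both Hub C is risk-dominant. Airline 1's payoff there is 8.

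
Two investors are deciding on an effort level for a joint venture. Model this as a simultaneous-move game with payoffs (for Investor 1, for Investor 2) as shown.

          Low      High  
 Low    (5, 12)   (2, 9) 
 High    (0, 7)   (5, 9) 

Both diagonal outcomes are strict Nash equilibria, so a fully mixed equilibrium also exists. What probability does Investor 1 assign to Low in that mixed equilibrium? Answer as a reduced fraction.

Investor 1's mix p on Low must make Investor 2 indifferent between Low and High.
Investor 2's payoff from Low: 12p + 7(1−p). From High: 9p + 9(1−p).
Set equal: 3p = 2(1−p) → p = 2/5.

2/5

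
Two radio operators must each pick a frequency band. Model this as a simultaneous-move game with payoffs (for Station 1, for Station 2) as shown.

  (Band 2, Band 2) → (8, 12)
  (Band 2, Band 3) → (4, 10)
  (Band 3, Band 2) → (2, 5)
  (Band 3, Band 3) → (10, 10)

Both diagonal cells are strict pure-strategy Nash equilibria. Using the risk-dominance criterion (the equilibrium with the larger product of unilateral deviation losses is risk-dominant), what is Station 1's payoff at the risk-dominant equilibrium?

At both Band 2: Station 1 loses 8 − 2 = 6 by deviating; Station 2 loses 12 − 10 = 2. Product = 6·2 = 12.
At both Band 3: Station 1 loses 10 − 4 = 6 by deviating; Station 2 loses 10 − 5 = 5. Product = 6·5 = 30.
30 > 12, so both Band 3 is risk-dominant. Station 1's payoff there is 10.

10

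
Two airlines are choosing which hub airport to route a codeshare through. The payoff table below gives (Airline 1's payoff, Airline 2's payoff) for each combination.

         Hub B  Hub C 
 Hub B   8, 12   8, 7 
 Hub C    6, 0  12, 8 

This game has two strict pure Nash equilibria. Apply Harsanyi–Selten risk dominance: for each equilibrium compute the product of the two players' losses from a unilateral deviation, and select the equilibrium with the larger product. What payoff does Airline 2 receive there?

At both Hub B: Airline 1 loses 8 − 6 = 2 by deviating; Airline 2 loses 12 − 7 = 5. Product = 2·5 = 10.
At both Hub C: Airline 1 loses 12 − 8 = 4 by deviating; Airline 2 loses 8 − 0 = 8. Product = 4·8 = 32.
32 > 10, so both Hub C is risk-dominant. Airline 2's payoff there is 8.

8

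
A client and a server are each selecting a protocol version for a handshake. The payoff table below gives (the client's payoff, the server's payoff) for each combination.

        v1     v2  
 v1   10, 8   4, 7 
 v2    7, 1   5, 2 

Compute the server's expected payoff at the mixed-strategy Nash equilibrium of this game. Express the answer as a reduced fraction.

The client mixes with probability p on v1, chosen so the server is indifferent: 8p + 1(1−p) = 7p + 2(1−p) gives p = 1/2.
The server's expected payoff is 8·1/2 + 1·1/2 = 9/2.

9/2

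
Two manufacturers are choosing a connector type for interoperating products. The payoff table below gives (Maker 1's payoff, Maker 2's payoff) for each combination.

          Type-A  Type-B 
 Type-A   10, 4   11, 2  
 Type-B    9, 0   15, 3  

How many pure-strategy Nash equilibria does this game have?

2

Both Type-A: Maker 1 gets 10 (best alternative 9); Maker 2 gets 4 (best alternative 2). Neither deviates — NE.
Both Type-B: Maker 1 gets 15 (best alternative 11); Maker 2 gets 3 (best alternative 0). Neither deviates — NE.
(Type-A, Type-B) is not a NE: Maker 1 would switch to Type-B (15 > 11).
No other cell survives both best-response checks, so there are 2 pure NE.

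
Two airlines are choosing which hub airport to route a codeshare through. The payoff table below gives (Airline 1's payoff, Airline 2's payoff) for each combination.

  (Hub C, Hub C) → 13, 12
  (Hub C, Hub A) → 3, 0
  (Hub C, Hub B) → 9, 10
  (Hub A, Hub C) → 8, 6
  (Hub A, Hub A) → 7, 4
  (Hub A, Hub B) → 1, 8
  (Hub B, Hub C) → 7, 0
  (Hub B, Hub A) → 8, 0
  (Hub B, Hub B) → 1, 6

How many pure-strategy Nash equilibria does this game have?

1

Both Hub C: Airline 1 gets 13 (best alternative 8); Airline 2 gets 12 (best alternative 10). Neither deviates — NE.
Both Hub A is not a NE: Airline 1 would switch to Hub B (8 > 7).
No other cell survives both best-response checks, so there is 1 pure NE.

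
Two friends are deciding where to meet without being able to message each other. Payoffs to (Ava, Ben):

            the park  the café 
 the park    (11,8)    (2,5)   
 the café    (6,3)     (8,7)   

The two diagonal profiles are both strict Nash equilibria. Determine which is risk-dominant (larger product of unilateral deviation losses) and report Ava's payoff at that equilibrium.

8

At both the park: Ava loses 11 − 6 = 5 by deviating; Ben loses 8 − 5 = 3. Product = 5·3 = 15.
At both the café: Ava loses 8 − 2 = 6 by deviating; Ben loses 7 − 3 = 4. Product = 6·4 = 24.
24 > 15, so both the café is risk-dominant. Ava's payoff there is 8.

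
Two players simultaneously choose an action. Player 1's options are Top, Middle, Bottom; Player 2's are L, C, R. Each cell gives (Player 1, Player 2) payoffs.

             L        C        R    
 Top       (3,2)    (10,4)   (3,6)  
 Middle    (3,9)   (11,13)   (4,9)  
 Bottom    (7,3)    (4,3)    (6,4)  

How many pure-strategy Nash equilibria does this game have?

(Middle, C): Player 1 gets 11 (best alternative 10); Player 2 gets 13 (best alternative 9). Neither deviates — NE.
(Bottom, R): Player 1 gets 6 (best alternative 4); Player 2 gets 4 (best alternative 3). Neither deviates — NE.
(Top, L) is not a NE: Player 1 would switch to Bottom (7 > 3).
No other cell survives both best-response checks, so there are 2 pure NE.

2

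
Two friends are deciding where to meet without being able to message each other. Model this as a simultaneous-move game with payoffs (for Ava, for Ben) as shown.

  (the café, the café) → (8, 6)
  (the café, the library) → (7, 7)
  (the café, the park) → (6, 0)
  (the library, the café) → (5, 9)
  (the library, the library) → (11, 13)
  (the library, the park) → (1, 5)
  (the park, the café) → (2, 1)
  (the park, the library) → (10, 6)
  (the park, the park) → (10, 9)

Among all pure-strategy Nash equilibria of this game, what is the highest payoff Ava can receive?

Both the library is a pure NE (Ava: 11 ≥ 10; Ben: 13 ≥ 9). Ava gets 11.
Both the park is a pure NE (Ava: 10 ≥ 6; Ben: 9 ≥ 6). Ava gets 10.
Every other cell has a profitable deviation for at least one player. Highest of {11, 10} is 11.

11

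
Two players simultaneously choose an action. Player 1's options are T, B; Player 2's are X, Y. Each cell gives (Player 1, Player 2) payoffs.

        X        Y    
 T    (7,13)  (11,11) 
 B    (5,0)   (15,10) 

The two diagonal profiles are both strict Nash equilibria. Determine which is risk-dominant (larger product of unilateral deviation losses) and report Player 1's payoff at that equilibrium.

At (T, X): Player 1 loses 7 − 5 = 2 by deviating; Player 2 loses 13 − 11 = 2. Product = 2·2 = 4.
At (B, Y): Player 1 loses 15 − 11 = 4 by deviating; Player 2 loses 10 − 0 = 10. Product = 4·10 = 40.
40 > 4, so (B, Y) is risk-dominant. Player 1's payoff there is 15.

15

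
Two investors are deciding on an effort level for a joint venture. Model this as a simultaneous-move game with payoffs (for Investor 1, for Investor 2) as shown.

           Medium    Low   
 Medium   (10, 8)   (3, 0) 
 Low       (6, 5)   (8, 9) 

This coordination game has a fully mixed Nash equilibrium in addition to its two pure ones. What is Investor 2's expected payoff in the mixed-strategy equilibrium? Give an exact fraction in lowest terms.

6

Investor 1 mixes with probability p on Medium, chosen so Investor 2 is indifferent: 8p + 5(1−p) = 0p + 9(1−p) gives p = 1/3.
Investor 2's expected payoff is 8·1/3 + 5·2/3 = 6.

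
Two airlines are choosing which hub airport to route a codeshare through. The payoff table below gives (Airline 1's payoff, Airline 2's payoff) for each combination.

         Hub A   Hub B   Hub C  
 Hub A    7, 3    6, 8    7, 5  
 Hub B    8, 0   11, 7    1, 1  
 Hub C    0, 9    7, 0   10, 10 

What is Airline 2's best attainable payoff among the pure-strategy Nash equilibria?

Both Hub B is a pure NE (Airline 1: 11 ≥ 7; Airline 2: 7 ≥ 1). Airline 2 gets 7.
Both Hub C is a pure NE (Airline 1: 10 ≥ 7; Airline 2: 10 ≥ 9). Airline 2 gets 10.
Every other cell has a profitable deviation for at least one player. Highest of {7, 10} is 10.

10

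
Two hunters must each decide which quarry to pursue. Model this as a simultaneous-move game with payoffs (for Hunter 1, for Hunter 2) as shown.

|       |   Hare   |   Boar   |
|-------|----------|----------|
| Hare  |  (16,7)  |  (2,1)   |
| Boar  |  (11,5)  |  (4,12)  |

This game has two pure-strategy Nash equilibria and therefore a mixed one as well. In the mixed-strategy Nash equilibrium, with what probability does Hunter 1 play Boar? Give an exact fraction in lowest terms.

6/13

Hunter 1's mix p on Hare must make Hunter 2 indifferent between Hare and Boar.
Hunter 2's payoff from Hare: 7p + 5(1−p). From Boar: 1p + 12(1−p).
Set equal: 6p = 7(1−p) → p = 7/13.
Probability on Boar is 1 − 7/13 = 6/13.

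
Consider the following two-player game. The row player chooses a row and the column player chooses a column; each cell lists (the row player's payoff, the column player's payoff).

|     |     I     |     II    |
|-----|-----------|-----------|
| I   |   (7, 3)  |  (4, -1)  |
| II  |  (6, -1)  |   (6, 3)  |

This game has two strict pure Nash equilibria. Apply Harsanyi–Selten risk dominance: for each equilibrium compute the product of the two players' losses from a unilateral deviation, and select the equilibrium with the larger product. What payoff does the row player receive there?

At both I: the row player loses 7 − 6 = 1 by deviating; the column player loses 3 − (-1) = 4. Product = 1·4 = 4.
At both II: the row player loses 6 − 4 = 2 by deviating; the column player loses 3 − (-1) = 4. Product = 2·4 = 8.
8 > 4, so both II is risk-dominant. The row player's payoff there is 6.

6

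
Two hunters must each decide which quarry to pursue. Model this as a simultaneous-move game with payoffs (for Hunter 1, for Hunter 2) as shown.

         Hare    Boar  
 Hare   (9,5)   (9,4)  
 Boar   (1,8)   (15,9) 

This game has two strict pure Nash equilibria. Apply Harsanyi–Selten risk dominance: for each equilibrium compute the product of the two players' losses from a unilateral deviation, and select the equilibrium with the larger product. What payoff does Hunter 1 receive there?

9

At both Hare: Hunter 1 loses 9 − 1 = 8 by deviating; Hunter 2 loses 5 − 4 = 1. Product = 8·1 = 8.
At both Boar: Hunter 1 loses 15 − 9 = 6 by deviating; Hunter 2 loses 9 − 8 = 1. Product = 6·1 = 6.
8 > 6, so both Hare is risk-dominant. Hunter 1's payoff there is 9.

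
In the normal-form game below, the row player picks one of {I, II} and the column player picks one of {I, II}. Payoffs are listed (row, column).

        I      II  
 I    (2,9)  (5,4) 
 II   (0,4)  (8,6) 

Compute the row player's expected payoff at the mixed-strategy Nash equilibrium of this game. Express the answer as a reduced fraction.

16/5

The column player mixes with probability q on I, chosen so the row player is indifferent: 2q + 5(1−q) = 0q + 8(1−q) gives q = 3/5.
The row player's expected payoff (from either row, since indifferent) is 2·3/5 + 5·2/5 = 16/5.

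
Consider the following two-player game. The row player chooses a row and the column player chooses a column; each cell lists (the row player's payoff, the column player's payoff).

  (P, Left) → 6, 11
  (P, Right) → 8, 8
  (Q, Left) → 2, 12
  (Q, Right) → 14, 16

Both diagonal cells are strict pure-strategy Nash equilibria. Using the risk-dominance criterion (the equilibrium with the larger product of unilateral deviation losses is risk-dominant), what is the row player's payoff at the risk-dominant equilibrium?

14

At (P, Left): the row player loses 6 − 2 = 4 by deviating; the column player loses 11 − 8 = 3. Product = 4·3 = 12.
At (Q, Right): the row player loses 14 − 8 = 6 by deviating; the column player loses 16 − 12 = 4. Product = 6·4 = 24.
24 > 12, so (Q, Right) is risk-dominant. The row player's payoff there is 14.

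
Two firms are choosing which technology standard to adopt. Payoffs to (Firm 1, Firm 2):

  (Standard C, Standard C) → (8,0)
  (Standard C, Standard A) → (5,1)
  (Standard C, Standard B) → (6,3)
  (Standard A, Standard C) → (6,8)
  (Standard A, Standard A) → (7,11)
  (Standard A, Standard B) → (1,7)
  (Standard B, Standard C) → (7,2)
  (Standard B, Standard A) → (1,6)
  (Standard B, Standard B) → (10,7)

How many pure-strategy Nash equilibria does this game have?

2

Both Standard A: Firm 1 gets 7 (best alternative 5); Firm 2 gets 11 (best alternative 8). Neither deviates — NE.
Both Standard B: Firm 1 gets 10 (best alternative 6); Firm 2 gets 7 (best alternative 6). Neither deviates — NE.
Both Standard C is not a NE: Firm 2 would switch to Standard B (3 > 0).
No other cell survives both best-response checks, so there are 2 pure NE.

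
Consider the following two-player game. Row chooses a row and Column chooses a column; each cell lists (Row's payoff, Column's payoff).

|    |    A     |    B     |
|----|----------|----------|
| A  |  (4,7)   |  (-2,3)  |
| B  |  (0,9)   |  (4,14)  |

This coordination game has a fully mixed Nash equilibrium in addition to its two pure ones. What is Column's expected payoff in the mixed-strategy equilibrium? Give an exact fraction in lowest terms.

Row mixes with probability p on A, chosen so Column is indifferent: 7p + 9(1−p) = 3p + 14(1−p) gives p = 5/9.
Column's expected payoff is 7·5/9 + 9·4/9 = 71/9.

71/9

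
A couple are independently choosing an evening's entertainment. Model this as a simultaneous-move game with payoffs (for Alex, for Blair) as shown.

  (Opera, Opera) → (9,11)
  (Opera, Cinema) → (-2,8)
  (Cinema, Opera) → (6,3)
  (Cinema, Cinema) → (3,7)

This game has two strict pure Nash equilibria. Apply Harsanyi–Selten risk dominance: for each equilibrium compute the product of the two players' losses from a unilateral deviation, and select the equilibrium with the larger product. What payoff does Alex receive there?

3

At both Opera: Alex loses 9 − 6 = 3 by deviating; Blair loses 11 − 8 = 3. Product = 3·3 = 9.
At both Cinema: Alex loses 3 − (-2) = 5 by deviating; Blair loses 7 − 3 = 4. Product = 5·4 = 20.
20 > 9, so both Cinema is risk-dominant. Alex's payoff there is 3.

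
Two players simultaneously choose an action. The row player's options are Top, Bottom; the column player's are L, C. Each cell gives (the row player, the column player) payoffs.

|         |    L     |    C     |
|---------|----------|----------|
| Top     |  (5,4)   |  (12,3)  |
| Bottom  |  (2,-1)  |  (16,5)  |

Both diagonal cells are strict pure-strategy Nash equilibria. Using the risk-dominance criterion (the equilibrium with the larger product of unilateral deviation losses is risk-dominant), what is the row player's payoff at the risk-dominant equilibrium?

At (Top, L): the row player loses 5 − 2 = 3 by deviating; the column player loses 4 − 3 = 1. Product = 3·1 = 3.
At (Bottom, C): the row player loses 16 − 12 = 4 by deviating; the column player loses 5 − (-1) = 6. Product = 4·6 = 24.
24 > 3, so (Bottom, C) is risk-dominant. The row player's payoff there is 16.

16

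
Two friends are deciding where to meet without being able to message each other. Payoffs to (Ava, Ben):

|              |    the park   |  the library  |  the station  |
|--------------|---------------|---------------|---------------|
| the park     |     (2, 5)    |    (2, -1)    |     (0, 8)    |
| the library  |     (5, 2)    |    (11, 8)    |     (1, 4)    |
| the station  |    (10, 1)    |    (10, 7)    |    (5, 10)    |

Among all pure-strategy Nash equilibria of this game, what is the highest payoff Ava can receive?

Both the library is a pure NE (Ava: 11 ≥ 10; Ben: 8 ≥ 4). Ava gets 11.
Both the station is a pure NE (Ava: 5 ≥ 1; Ben: 10 ≥ 7). Ava gets 5.
Every other cell has a profitable deviation for at least one player. Highest of {11, 5} is 11.

11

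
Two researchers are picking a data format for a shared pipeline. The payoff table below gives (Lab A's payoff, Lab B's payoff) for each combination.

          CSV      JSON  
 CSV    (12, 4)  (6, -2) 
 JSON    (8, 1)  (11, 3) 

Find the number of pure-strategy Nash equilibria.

2

Both CSV: Lab A gets 12 (best alternative 8); Lab B gets 4 (best alternative -2). Neither deviates — NE.
Both JSON: Lab A gets 11 (best alternative 6); Lab B gets 3 (best alternative 1). Neither deviates — NE.
(CSV, JSON) is not a NE: Lab A would switch to JSON (11 > 6).
No other cell survives both best-response checks, so there are 2 pure NE.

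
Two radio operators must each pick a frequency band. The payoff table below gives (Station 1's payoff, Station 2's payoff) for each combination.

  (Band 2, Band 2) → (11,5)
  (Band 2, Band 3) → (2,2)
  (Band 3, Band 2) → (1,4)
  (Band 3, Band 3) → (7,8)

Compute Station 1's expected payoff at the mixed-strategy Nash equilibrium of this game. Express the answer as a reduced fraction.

5

Station 2 mixes with probability q on Band 2, chosen so Station 1 is indifferent: 11q + 2(1−q) = 1q + 7(1−q) gives q = 1/3.
Station 1's expected payoff (from either row, since indifferent) is 11·1/3 + 2·2/3 = 5.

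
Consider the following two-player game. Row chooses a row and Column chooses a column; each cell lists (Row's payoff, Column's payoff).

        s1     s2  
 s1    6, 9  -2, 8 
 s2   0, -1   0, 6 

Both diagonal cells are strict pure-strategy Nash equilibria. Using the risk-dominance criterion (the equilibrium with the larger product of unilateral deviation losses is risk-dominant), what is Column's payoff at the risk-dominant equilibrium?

At both s1: Row loses 6 − 0 = 6 by deviating; Column loses 9 − 8 = 1. Product = 6·1 = 6.
At both s2: Row loses 0 − (-2) = 2 by deviating; Column loses 6 − (-1) = 7. Product = 2·7 = 14.
14 > 6, so both s2 is risk-dominant. Column's payoff there is 6.

6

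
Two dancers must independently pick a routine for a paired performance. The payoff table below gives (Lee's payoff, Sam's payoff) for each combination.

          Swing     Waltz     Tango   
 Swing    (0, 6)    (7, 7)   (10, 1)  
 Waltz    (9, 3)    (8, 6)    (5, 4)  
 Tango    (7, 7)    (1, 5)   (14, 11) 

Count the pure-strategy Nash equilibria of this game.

Both Waltz: Lee gets 8 (best alternative 7); Sam gets 6 (best alternative 4). Neither deviates — NE.
Both Tango: Lee gets 14 (best alternative 10); Sam gets 11 (best alternative 7). Neither deviates — NE.
Both Swing is not a NE: Lee would switch to Waltz (9 > 0).
No other cell survives both best-response checks, so there are 2 pure NE.

2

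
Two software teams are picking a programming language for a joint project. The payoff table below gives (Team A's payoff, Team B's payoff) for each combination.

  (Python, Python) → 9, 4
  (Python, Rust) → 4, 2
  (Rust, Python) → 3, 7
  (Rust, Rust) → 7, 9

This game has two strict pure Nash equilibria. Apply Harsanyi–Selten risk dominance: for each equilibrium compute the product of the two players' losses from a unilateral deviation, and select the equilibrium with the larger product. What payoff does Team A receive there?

At both Python: Team A loses 9 − 3 = 6 by deviating; Team B loses 4 − 2 = 2. Product = 6·2 = 12.
At both Rust: Team A loses 7 − 4 = 3 by deviating; Team B loses 9 − 7 = 2. Product = 3·2 = 6.
12 > 6, so both Python is risk-dominant. Team A's payoff there is 9.

9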